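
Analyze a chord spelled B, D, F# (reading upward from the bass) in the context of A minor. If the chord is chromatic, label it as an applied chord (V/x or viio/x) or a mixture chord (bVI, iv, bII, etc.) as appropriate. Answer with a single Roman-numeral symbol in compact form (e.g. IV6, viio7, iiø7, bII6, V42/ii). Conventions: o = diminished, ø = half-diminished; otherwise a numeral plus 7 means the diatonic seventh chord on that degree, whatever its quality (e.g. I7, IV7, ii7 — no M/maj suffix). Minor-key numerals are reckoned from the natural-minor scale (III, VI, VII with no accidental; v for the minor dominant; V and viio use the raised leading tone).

ii

Stacked in thirds the chord is B-D-F#: a minor triad on B.
B is the second degree of A minor. This is the minor supertonic, borrowed from the parallel major (the Dorian ii).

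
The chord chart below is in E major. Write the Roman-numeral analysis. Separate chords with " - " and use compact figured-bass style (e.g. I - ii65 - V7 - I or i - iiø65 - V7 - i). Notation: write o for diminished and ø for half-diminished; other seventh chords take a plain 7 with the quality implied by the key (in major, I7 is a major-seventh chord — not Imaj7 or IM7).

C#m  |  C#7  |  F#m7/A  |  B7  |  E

C#m has root C#, degree 6 in E major, so vi.
C#7: chromatic; C# is V of ii, so V7/ii.
F#m7/A: root F# is the supertonic; minor seventh chord there is ii65.
B7: root B is the dominant; dominant seventh chord there is V7.
E: root E is the tonic; major triad there is I.

vi - V7/ii - ii65 - V7 - I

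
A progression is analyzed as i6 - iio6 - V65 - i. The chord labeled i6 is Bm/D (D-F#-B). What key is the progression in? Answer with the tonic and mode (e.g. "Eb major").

i6 is given as D-F#-B — a minor triad with root B.
If B is scale degree 1 and the mode makes that degree carry a minor triad, the tonic is B and the mode is minor.

B minor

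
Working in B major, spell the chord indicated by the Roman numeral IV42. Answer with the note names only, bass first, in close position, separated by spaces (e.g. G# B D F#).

D# E G# B

The numeral's case and figure indicate a major seventh chord. In B major its root, the fourth degree, is E.
That chord is spelled E-G#-B-D#.
The figured bass 42 indicates third inversion, placing the seventh (D#) in the bass: D#-E-G#-B.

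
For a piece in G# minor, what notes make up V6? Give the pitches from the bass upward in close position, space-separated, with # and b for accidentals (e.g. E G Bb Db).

F## A# D#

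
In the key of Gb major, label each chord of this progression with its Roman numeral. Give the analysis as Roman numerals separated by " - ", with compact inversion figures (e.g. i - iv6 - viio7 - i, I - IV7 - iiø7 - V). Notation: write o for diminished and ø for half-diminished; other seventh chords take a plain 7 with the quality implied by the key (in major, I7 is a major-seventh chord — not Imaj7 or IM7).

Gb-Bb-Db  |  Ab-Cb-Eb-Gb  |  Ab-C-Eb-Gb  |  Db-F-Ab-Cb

Gb-Bb-Db: root Gb is the tonic; major triad there is I.
Ab-Cb-Eb-Gb: minor seventh chord on Ab = scale degree 2 → ii7.
Ab-C-Eb-Gb: a dominant seventh chord on Ab, the applied dominant of V → V7/V.
Db-F-Ab-Cb has root Db, degree 5 in Gb major, so V7.

I - ii7 - V7/V - V7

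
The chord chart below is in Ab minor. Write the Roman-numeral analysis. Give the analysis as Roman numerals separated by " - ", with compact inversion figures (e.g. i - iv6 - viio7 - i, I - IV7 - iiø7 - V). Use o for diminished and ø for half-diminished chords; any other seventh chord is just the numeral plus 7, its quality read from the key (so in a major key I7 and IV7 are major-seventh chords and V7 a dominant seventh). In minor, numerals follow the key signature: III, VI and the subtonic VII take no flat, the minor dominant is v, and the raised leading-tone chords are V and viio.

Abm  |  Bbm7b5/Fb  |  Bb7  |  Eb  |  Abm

i - iiø43 - V7/V - V - i

Abm has root Ab, degree 1 in Ab minor, so i.
Bbm7b5/Fb: half-diminished seventh chord on Bb = scale degree 2 → iiø43.
Bb7: a dominant seventh chord on Bb, the applied dominant of V → V7/V.
Eb: major triad on Eb = scale degree 5 → V.
Abm: minor triad on Ab = scale degree 1 → i.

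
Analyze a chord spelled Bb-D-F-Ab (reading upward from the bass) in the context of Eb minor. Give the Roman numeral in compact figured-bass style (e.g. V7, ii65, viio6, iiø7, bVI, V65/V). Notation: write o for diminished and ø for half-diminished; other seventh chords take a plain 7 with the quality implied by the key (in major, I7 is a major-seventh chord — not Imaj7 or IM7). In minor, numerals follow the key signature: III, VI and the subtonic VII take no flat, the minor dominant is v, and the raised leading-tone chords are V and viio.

V7

The pitches Bb-D-F-Ab form a dominant seventh chord rooted on Bb.
Bb is scale degree 5 in Eb minor, and a dominant seventh chord on that degree is written V7.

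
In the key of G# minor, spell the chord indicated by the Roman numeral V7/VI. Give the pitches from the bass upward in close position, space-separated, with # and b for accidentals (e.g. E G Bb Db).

V7/VI is a secondary dominant — the dominant seventh of VI. VI in G# minor is E, so the applied chord's root is B, a perfect fifth above.
Building a dominant seventh chord on B gives B-D#-F#-A.

B D# F# A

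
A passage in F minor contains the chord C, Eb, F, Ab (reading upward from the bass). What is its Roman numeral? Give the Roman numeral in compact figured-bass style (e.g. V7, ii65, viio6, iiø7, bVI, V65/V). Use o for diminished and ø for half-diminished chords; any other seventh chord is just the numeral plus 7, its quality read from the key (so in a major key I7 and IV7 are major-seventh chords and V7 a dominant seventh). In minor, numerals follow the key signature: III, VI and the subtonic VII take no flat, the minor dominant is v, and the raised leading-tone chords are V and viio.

i43

The pitches F-Ab-C-Eb form a minor seventh chord rooted on F.
In F minor, F is the tonic; the diatonic minor seventh chord there is i7.
With C in the bass the chord is in second inversion, so the figured bass is 43.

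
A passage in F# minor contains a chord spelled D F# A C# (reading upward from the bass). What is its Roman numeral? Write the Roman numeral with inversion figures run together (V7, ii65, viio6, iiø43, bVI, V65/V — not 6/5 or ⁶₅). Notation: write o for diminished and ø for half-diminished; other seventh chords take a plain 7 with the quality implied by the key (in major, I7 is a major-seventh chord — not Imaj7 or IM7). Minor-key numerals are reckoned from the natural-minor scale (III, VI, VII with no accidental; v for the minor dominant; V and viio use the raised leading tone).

The pitches D-F#-A-C# form a major seventh chord rooted on D.
In F# minor, D is the submediant; the diatonic major seventh chord there is VI7.

VI7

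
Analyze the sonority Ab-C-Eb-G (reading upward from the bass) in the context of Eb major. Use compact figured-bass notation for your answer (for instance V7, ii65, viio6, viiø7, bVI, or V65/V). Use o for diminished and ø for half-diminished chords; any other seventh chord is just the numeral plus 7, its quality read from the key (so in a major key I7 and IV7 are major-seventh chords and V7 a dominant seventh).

The pitches Ab-C-Eb-G form a major seventh chord rooted on Ab.
In Eb major, Ab is the subdominant; the diatonic major seventh chord there is IV7.

IV7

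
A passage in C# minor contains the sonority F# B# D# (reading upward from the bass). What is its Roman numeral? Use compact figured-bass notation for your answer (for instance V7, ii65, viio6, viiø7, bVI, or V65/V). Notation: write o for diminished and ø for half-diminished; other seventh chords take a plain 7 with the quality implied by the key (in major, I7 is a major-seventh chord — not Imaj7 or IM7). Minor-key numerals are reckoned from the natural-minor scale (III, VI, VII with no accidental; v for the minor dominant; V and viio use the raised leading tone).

viio64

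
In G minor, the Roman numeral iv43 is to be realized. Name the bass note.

iv in G minor has root C; the chord is C-Eb-G-Bb.
The figure 43 means second inversion — the fifth is in the bass.

G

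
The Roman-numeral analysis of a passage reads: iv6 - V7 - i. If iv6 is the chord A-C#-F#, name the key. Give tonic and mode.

iv6 is given as A-C#-F# — a minor triad with root F#.
iv6 on F# implies F# is the subdominant; that puts the tonic at C#, and the lowercase numeral fits minor mode.

C# minor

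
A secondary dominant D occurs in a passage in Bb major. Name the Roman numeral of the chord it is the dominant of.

The chord is a major triad on D.
A dominant resolves down a perfect fifth: D → G. In Bb major, G is scale degree 6, i.e. vi.

vi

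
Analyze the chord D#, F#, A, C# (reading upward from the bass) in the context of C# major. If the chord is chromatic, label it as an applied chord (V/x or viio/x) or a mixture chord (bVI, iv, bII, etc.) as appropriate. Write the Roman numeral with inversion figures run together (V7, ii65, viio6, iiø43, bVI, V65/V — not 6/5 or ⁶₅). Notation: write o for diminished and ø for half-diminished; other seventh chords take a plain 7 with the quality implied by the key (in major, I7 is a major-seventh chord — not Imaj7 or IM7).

The pitches D#-F#-A-C# form a half-diminished seventh chord rooted on D#.
D# is the second degree of C# major. This is the half-diminished supertonic seventh, borrowed from the parallel minor.

iiø7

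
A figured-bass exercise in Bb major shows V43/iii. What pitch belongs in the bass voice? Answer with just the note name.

E

The applied chord V43/iii is rooted on A: A-C#-E-G.
The figure 43 means second inversion — the fifth is in the bass.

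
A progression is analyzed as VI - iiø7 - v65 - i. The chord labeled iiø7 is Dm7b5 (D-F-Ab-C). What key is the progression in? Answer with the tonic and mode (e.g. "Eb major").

C minor

The anchor chord is a half-diminished seventh chord on D, labeled iiø7.
Counting down one scale step from D places the tonic on C; a half-diminished seventh chord on degree 2 is diatonic only in minor.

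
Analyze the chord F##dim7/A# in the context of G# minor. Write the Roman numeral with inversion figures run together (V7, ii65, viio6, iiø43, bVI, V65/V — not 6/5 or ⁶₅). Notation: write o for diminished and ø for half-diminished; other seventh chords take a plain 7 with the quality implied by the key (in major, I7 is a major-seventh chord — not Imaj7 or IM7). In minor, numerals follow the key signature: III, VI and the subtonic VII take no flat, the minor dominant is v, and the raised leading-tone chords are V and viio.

The pitches F##-A#-C#-E form a fully diminished seventh chord rooted on F##.
F## is scale degree 7 in G# minor, and a fully diminished seventh chord on that degree is written viio7.
With A# in the bass the chord is in first inversion, so the figured bass is 65.

viio65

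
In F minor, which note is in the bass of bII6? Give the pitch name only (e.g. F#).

Bb

bII in F minor has root Gb; the chord is Gb-Bb-Db.
The figure 6 means first inversion — the third is in the bass.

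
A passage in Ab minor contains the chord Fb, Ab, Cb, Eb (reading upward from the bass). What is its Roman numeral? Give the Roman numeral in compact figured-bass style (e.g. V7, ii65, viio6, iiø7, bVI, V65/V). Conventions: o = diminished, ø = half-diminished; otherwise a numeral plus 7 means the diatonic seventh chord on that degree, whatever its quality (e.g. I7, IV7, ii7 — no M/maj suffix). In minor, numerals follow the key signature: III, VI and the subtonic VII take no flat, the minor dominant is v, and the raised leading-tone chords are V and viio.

The pitches Fb-Ab-Cb-Eb form a major seventh chord rooted on Fb.
Fb is scale degree 6 in Ab minor, and a major seventh chord on that degree is written VI7.

VI7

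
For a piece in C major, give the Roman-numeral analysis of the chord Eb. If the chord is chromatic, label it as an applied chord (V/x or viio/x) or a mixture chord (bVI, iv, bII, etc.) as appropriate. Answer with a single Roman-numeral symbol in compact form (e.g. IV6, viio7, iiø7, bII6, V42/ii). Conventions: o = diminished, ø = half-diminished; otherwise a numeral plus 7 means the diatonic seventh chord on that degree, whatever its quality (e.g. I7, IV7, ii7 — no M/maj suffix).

Stacked in thirds the chord is Eb-G-Bb: a major triad on Eb.
Eb is the lowered third degree of C major (diatonic 3 would be E). This is a major triad on the lowered third degree, borrowed from the parallel minor.

bIII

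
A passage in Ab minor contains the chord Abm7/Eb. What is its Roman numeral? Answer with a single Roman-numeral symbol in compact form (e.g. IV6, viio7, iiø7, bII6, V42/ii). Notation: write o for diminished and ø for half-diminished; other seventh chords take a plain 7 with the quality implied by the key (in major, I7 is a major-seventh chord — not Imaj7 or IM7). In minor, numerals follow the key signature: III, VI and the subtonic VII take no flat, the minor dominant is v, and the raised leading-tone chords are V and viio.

i43

Stacked in thirds the chord is Ab-Cb-Eb-Gb: a minor seventh chord on Ab.
Ab is scale degree 1 in Ab minor, and a minor seventh chord on that degree is written i7.
With Eb in the bass the chord is in second inversion, so the figured bass is 43.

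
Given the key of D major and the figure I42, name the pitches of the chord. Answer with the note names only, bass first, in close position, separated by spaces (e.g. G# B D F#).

C# D F# A

In D major, the first degree is D, and the diatonic chord built there is a major seventh chord.
Stacking thirds from D gives D-F#-A-C#.
With the 42 figure the chord is in third inversion; from the bass C# upward in close position it reads C#-D-F#-A.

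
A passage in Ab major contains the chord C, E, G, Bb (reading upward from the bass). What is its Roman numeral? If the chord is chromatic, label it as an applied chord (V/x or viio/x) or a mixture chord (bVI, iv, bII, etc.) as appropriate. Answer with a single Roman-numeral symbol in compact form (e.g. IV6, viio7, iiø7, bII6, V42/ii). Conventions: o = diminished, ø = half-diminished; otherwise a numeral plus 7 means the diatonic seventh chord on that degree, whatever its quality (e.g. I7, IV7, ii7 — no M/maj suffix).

The pitches C-E-G-Bb form a dominant seventh chord rooted on C.
C is not a diatonic chord root with this quality in Ab major, but it lies a perfect fifth above F (vi), so the chord functions as an applied dominant of vi.

V7/vi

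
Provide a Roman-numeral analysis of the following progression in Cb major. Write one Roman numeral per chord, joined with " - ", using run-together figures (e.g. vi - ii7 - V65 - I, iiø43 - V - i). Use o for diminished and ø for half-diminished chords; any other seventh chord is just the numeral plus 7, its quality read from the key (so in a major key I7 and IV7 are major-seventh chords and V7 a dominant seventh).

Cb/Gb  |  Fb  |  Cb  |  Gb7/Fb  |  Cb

I64 - IV - I - V42 - I

Cb/Gb: root Cb is the tonic; major triad there is I64.
Fb: major triad on Fb = scale degree 4 → IV.
Cb: major triad on Cb = scale degree 1 → I.
Gb7/Fb has root Gb, degree 5 in Cb major, so V42.
Cb: major triad on Cb = scale degree 1 → I.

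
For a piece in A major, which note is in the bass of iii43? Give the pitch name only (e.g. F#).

G#

iii in A major has root C#; the chord is C#-E-G#-B.
The figure 43 means second inversion — the fifth is in the bass.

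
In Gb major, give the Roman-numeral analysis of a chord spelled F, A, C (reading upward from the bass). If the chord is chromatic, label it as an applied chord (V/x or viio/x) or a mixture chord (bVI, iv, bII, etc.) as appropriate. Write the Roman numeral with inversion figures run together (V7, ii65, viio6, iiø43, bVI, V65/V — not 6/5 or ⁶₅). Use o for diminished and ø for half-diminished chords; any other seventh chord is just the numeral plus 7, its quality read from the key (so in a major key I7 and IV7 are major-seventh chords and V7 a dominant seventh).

The pitches F-A-C form a major triad rooted on F.
F is not a diatonic chord root with this quality in Gb major, but it lies a perfect fifth above Bb (iii), so the chord functions as an applied dominant of iii.

V/iii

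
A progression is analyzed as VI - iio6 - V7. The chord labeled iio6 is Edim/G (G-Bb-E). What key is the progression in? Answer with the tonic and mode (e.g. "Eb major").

D minor

iio6 is given as G-Bb-E — a diminished triad with root E.
If E is scale degree 2 and the mode makes that degree carry a diminished triad, the tonic is D and the mode is minor.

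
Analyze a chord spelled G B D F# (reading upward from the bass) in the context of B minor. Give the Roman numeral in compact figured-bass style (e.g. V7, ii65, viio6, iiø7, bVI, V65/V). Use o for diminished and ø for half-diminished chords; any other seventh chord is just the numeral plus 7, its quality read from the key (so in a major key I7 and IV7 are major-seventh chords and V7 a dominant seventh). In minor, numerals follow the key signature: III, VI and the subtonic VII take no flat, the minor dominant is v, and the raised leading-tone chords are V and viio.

VI7

Stacked in thirds the chord is G-B-D-F#: a major seventh chord on G.
G is scale degree 6 in B minor, and a major seventh chord on that degree is written VI7.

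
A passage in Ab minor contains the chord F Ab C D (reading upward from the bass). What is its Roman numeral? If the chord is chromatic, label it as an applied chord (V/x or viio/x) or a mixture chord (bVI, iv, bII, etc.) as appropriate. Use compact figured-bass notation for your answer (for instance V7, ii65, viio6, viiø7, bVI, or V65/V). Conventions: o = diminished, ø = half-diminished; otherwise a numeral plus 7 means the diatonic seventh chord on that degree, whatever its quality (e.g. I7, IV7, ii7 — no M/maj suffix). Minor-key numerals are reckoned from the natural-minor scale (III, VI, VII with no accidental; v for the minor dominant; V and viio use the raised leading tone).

The pitches D-F-Ab-C form a half-diminished seventh chord rooted on D.
D sits a half step below Eb (V in Ab minor); a diminished chord there is the applied leading-tone chord of V.
With F in the bass the chord is in first inversion, so the figured bass is 65.

viiø65/V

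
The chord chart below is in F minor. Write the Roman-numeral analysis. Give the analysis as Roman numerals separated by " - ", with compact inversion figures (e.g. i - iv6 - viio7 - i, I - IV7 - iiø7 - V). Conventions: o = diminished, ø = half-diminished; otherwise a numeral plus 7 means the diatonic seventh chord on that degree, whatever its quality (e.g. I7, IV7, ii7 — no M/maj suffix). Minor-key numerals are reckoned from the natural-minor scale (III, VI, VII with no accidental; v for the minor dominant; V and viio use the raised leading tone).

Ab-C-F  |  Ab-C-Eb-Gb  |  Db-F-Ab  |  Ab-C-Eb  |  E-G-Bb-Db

Ab-C-F: minor triad on F = scale degree 1 → i6.
Ab-C-Eb-Gb is the secondary dominant of VI (dominant seventh chord on Ab): V7/VI.
Db-F-Ab has root Db, degree 6 in F minor, so VI.
Ab-C-Eb has root Ab, degree 3 in F minor, so III.
E-G-Bb-Db has root E, degree 7 in F minor, so viio7.

i6 - V7/VI - VI - III - viio7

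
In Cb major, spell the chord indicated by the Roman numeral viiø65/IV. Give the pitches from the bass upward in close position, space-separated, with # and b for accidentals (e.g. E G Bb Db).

Gb Bbb Db Eb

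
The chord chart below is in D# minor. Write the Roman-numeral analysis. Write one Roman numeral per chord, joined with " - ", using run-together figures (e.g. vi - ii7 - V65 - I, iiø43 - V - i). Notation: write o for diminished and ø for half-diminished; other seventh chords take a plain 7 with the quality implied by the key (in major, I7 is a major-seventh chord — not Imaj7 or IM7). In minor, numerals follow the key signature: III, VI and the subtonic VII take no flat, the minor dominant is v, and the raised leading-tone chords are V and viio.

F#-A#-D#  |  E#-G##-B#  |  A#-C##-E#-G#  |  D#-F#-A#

i6 - V/V - V7 - i

F#-A#-D# has root D#, degree 1 in D# minor, so i6.
E#-G##-B#: chromatic; E# is V of V, so V/V.
A#-C##-E#-G# has root A#, degree 5 in D# minor, so V7.
D#-F#-A#: minor triad on D# = scale degree 1 → i.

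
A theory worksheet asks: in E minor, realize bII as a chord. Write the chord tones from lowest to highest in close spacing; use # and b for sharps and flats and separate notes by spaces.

F A C

Scale degree 2 in E minor is F#; lowering it a half step gives F. bII is the Neapolitan chord — a major triad on the lowered second degree.
So the chord is F-A-C, a major triad.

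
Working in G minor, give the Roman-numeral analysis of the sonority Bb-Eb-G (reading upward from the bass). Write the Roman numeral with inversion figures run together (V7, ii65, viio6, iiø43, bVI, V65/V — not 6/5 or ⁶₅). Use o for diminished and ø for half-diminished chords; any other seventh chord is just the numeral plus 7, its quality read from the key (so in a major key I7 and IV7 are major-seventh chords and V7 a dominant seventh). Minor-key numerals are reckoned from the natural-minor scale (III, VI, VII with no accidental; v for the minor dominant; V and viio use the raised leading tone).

Stacked in thirds the chord is Eb-G-Bb: a major triad on Eb.
In G minor, Eb is the submediant; the diatonic major triad there is VI.
With Bb in the bass the chord is in second inversion, so the figured bass is 64.

VI64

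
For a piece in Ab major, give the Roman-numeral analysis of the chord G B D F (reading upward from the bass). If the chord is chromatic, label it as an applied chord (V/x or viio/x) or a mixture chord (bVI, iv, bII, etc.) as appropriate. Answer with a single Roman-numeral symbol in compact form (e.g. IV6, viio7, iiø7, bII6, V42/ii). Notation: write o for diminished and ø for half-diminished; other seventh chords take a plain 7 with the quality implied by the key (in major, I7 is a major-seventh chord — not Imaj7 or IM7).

V7/iii

Stacked in thirds the chord is G-B-D-F: a dominant seventh chord on G.
G is not a diatonic chord root with this quality in Ab major, but it lies a perfect fifth above C (iii), so the chord functions as an applied dominant of iii.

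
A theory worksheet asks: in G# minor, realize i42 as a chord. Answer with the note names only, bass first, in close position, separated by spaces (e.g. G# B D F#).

In G# minor, the tonic is G#, and the diatonic chord built there is a minor seventh chord.
Stacking thirds from G# gives G#-B-D#-F#.
The figured bass 42 indicates third inversion, placing the seventh (F#) in the bass: F#-G#-B-D#.

F# G# B D#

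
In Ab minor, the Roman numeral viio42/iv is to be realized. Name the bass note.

The applied chord viio42/iv is rooted on C: C-Eb-Gb-Bbb.
The figure 42 means third inversion — the seventh is in the bass.

Bbb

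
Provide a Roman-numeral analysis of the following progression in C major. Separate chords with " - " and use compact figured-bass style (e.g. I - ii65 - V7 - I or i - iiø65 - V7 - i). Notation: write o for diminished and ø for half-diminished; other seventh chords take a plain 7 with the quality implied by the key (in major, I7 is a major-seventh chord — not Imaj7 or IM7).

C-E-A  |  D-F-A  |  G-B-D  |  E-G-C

vi6 - ii - V - I6

C-E-A: minor triad on A = scale degree 6 → vi6.
D-F-A has root D, degree 2 in C major, so ii.
G-B-D: root G is the dominant; major triad there is V.
E-G-C: root C is the tonic; major triad there is I6.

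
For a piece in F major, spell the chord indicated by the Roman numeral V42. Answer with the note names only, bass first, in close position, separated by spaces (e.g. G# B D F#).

The numeral's case and figure indicate a dominant seventh chord. In F major its root, the fifth degree, is C.
Stacking thirds from C gives C-E-G-Bb.
With the 42 figure the chord is in third inversion; from the bass Bb upward in close position it reads Bb-C-E-G.

Bb C E G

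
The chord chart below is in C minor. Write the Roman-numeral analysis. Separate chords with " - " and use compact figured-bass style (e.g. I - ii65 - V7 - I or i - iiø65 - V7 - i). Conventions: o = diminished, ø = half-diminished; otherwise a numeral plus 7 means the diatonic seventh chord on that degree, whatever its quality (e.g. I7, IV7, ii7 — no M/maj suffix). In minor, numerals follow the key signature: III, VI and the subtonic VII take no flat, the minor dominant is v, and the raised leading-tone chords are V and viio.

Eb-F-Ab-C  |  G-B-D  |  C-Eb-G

Eb-F-Ab-C: minor seventh chord on F = scale degree 4 → iv42.
G-B-D has root G, degree 5 in C minor, so V.
C-Eb-G has root C, degree 1 in C minor, so i.

iv42 - V - i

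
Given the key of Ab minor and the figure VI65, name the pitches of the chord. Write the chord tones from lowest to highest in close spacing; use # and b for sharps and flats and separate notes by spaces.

The numeral's case and figure indicate a major seventh chord. In Ab minor its root, scale degree 6, is Fb.
That chord is spelled Fb-Ab-Cb-Eb.
The figured bass 65 indicates first inversion, placing the third (Ab) in the bass: Ab-Cb-Eb-Fb.

Ab Cb Eb Fb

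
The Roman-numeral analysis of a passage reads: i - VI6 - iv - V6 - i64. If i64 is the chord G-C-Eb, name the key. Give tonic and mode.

C minor

The anchor chord is a minor triad on C, labeled i64.
If C is scale degree 1 and the mode makes that degree carry a minor triad, the tonic is C and the mode is minor.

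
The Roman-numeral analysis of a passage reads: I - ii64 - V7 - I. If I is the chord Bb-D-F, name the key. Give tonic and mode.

The chord Bb is a major triad rooted on Bb; its label is I.
If Bb is scale degree 1 and the mode makes that degree carry a major triad, the tonic is Bb and the mode is major.

Bb major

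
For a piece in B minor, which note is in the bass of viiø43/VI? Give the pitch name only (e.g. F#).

The applied chord viiø43/VI is rooted on F#: F#-A-C-E.
The figure 43 means second inversion — the fifth is in the bass.

C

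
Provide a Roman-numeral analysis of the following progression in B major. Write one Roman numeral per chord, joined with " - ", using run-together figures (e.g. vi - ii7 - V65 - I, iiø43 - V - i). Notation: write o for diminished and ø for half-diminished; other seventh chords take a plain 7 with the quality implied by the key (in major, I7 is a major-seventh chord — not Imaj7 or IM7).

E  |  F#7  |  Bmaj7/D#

E: root E is the subdominant; major triad there is IV.
F#7: root F# is the dominant; dominant seventh chord there is V7.
Bmaj7/D#: root B is the tonic; major seventh chord there is I65.

IV - V7 - I65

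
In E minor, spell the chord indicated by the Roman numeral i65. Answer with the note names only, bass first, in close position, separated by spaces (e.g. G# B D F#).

G B D E

In E minor, scale degree 1 is E, and the diatonic chord built there is a minor seventh chord.
Stacking thirds from E gives E-G-B-D.
The figured bass 65 indicates first inversion, placing the third (G) in the bass: G-B-D-E.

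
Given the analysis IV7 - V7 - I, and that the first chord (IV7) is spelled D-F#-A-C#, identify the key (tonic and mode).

A major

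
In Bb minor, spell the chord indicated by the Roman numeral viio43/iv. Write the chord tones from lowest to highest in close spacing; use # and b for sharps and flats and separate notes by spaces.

Ab Cb D F

viio43/iv is a secondary leading-tone chord. The target iv is Eb in Bb minor; the applied chord is rooted a semitone below, on D.
Building a fully diminished seventh chord on D gives D-F-Ab-Cb.
With the 43 figure the chord is in second inversion; from the bass Ab upward in close position it reads Ab-Cb-D-F.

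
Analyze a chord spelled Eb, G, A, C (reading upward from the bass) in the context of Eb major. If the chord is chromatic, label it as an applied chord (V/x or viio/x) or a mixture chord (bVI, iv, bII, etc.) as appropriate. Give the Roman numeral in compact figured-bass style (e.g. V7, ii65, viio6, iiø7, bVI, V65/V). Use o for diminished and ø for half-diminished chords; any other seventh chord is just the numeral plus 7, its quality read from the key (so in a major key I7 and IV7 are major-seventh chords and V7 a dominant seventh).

The pitches A-C-Eb-G form a half-diminished seventh chord rooted on A.
A sits a half step below Bb (V in Eb major); a diminished chord there is the applied leading-tone chord of V.
With Eb in the bass the chord is in second inversion, so the figured bass is 43.

viiø43/V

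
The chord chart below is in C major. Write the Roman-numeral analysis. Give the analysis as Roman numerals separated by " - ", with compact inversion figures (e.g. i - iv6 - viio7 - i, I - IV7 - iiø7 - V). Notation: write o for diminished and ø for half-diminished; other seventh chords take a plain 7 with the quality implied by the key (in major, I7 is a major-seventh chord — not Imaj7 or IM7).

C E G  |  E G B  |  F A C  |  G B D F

C-E-G: major triad on C = scale degree 1 → I.
E-G-B has root E, degree 3 in C major, so iii.
F-A-C: root F is the subdominant; major triad there is IV.
G-B-D-F: dominant seventh chord on G = scale degree 5 → V7.

I - iii - IV - V7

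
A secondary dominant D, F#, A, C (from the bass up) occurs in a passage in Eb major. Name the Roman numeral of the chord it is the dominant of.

iii

The chord is a dominant seventh chord on D.
A dominant resolves down a perfect fifth: D → G. In Eb major, G is scale degree 3, i.e. iii.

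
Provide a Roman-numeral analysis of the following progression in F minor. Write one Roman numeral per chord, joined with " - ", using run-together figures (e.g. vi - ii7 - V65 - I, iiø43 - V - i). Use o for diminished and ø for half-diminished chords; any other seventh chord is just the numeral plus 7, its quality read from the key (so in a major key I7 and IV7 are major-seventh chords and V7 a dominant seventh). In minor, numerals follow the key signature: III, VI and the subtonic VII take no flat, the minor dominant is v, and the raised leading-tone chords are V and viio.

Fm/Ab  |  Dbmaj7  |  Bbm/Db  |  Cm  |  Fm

Fm/Ab has root F, degree 1 in F minor, so i6.
Dbmaj7: root Db is the submediant; major seventh chord there is VI7.
Bbm/Db has root Bb, degree 4 in F minor, so iv6.
Cm: minor triad on C = scale degree 5 → v.
Fm has root F, degree 1 in F minor, so i.

i6 - VI7 - iv6 - v - i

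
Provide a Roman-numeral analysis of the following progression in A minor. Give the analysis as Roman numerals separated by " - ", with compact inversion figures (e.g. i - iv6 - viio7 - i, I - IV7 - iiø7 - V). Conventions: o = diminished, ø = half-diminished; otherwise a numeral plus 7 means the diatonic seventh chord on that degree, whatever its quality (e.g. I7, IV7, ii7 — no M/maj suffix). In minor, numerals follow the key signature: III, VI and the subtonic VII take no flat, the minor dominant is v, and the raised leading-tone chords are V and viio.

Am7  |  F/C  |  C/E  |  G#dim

i7 - VI64 - III6 - viio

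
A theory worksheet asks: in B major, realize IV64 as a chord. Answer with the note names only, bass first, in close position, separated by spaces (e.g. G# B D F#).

B E G#

The numeral's case and figure indicate a major triad. In B major its root, the subdominant, is E.
That chord is spelled E-G#-B.
With the 64 figure the chord is in second inversion; from the bass B upward in close position it reads B-E-G#.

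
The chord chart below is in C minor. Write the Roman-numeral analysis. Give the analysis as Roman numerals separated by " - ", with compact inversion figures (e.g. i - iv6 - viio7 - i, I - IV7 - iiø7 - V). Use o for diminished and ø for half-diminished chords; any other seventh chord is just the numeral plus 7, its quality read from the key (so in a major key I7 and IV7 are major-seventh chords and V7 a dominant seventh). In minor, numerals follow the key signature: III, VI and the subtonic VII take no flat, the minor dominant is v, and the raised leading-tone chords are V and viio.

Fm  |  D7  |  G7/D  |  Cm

Fm: minor triad on F = scale degree 4 → iv.
D7 is the secondary dominant of V (dominant seventh chord on D): V7/V.
G7/D: root G is the dominant; dominant seventh chord there is V43.
Cm: minor triad on C = scale degree 1 → i.

iv - V7/V - V43 - i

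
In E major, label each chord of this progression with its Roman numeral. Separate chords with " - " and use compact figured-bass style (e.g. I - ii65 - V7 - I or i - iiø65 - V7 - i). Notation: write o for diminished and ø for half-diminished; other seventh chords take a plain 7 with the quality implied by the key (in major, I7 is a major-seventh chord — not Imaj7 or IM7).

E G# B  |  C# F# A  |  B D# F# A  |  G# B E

E-G#-B has root E, degree 1 in E major, so I.
C#-F#-A: minor triad on F# = scale degree 2 → ii64.
B-D#-F#-A: dominant seventh chord on B = scale degree 5 → V7.
G#-B-E has root E, degree 1 in E major, so I6.

I - ii64 - V7 - I6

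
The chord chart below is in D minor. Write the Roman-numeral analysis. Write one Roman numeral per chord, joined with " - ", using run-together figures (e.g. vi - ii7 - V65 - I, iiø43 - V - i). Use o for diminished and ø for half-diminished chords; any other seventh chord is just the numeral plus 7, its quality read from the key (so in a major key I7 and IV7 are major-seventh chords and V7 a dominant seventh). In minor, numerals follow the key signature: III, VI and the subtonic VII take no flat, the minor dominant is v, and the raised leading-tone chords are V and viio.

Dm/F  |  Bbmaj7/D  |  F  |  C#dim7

Dm/F: minor triad on D = scale degree 1 → i6.
Bbmaj7/D: major seventh chord on Bb = scale degree 6 → VI65.
F has root F, degree 3 in D minor, so III.
C#dim7 has root C#, degree 7 in D minor, so viio7.

i6 - VI65 - III - viio7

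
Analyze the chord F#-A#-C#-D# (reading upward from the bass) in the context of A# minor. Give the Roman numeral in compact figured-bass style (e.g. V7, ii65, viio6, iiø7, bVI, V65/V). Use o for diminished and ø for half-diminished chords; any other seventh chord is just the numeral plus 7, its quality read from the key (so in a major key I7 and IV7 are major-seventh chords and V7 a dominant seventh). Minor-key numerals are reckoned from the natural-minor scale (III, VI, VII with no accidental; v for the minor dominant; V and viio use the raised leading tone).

iv65

The pitches D#-F#-A#-C# form a minor seventh chord rooted on D#.
In A# minor, D# is the subdominant; the diatonic minor seventh chord there is iv7.
With F# in the bass the chord is in first inversion, so the figured bass is 65.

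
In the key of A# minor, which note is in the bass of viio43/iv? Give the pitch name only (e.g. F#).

G#

The applied chord viio43/iv is rooted on C##: C##-E#-G#-B.
The figure 43 means second inversion — the fifth is in the bass.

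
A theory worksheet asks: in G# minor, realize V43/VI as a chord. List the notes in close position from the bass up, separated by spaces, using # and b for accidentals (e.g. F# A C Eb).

The slash means an applied dominant: we want the dominant of VI. In G# minor, VI is E major, and its dominant is built on B.
Building a dominant seventh chord on B gives B-D#-F#-A.
The figured bass 43 indicates second inversion, placing the fifth (F#) in the bass: F#-A-B-D#.

F# A B D#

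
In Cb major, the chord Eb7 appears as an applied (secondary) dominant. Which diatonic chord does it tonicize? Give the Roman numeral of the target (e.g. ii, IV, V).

vi

The chord is a dominant seventh chord on Eb.
A dominant resolves down a perfect fifth: Eb → Ab. In Cb major, Ab is scale degree 6, i.e. vi.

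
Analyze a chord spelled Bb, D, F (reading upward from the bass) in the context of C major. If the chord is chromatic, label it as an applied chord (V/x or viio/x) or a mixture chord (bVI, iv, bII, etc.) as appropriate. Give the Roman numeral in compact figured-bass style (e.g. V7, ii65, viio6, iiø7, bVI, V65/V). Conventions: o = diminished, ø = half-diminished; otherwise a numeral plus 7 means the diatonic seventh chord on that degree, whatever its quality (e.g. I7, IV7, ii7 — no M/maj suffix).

Stacked in thirds the chord is Bb-D-F: a major triad on Bb.
Bb is the lowered seventh degree of C major (diatonic 7 would be B). This is a major triad on the lowered seventh degree (the subtonic), borrowed from the parallel minor.

bVII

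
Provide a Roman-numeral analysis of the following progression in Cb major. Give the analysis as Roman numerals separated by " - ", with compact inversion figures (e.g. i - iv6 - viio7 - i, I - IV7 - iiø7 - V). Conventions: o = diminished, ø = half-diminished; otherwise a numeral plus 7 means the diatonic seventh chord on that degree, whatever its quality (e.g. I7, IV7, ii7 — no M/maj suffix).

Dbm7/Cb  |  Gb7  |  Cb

ii42 - V7 - I

Dbm7/Cb has root Db, degree 2 in Cb major, so ii42.
Gb7 has root Gb, degree 5 in Cb major, so V7.
Cb: root Cb is the tonic; major triad there is I.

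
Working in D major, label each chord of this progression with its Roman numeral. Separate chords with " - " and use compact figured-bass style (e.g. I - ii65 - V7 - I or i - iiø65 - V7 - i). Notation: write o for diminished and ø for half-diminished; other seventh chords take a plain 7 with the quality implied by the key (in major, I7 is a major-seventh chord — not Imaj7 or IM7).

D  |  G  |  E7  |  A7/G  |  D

D has root D, degree 1 in D major, so I.
G: major triad on G = scale degree 4 → IV.
E7 is the secondary dominant of V (dominant seventh chord on E): V7/V.
A7/G: root A is the dominant; dominant seventh chord there is V42.
D has root D, degree 1 in D major, so I.

I - IV - V7/V - V42 - I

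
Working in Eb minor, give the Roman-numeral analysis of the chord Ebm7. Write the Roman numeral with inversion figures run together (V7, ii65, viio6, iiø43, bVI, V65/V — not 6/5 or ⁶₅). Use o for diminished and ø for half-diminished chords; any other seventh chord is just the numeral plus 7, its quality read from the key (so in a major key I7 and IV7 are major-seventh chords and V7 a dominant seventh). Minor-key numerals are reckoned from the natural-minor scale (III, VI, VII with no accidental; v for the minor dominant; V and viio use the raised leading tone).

The pitches Eb-Gb-Bb-Db form a minor seventh chord rooted on Eb.
Eb is scale degree 1 in Eb minor, and a minor seventh chord on that degree is written i7.

i7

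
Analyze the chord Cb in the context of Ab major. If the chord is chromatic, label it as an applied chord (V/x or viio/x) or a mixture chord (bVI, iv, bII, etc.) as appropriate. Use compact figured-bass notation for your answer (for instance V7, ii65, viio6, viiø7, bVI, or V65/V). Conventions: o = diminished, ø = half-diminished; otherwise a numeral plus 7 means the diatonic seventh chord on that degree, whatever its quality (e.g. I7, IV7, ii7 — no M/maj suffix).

bIII

The pitches Cb-Eb-Gb form a major triad rooted on Cb.
Cb is the lowered third degree of Ab major (diatonic 3 would be C). This is a major triad on the lowered third degree, borrowed from the parallel minor.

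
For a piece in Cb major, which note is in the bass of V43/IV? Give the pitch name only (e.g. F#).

The applied chord V43/IV is rooted on Cb: Cb-Eb-Gb-Bbb.
The figure 43 means second inversion — the fifth is in the bass.

Gb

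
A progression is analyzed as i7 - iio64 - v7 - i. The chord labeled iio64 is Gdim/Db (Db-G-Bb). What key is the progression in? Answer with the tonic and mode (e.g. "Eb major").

F minor

The anchor chord is a diminished triad on G, labeled iio64.
iio64 on G implies G is the supertonic; that puts the tonic at F, and the lowercase numeral fits minor mode.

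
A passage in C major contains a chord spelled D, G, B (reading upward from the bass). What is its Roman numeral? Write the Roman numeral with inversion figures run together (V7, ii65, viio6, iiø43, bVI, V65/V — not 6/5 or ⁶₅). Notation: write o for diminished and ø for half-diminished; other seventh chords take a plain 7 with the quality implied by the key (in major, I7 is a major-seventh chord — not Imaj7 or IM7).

V64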